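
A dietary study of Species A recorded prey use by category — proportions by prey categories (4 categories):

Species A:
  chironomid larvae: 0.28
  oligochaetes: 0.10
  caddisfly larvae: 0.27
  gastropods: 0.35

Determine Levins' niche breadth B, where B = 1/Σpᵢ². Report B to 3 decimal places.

Σpᵢ² = 0.28² + 0.10² + 0.27² + 0.35² = 0.0784 + 0.0100 + 0.0729 + 0.1225 = 0.2838
B = 1 / 0.2838 = 3.52361

3.524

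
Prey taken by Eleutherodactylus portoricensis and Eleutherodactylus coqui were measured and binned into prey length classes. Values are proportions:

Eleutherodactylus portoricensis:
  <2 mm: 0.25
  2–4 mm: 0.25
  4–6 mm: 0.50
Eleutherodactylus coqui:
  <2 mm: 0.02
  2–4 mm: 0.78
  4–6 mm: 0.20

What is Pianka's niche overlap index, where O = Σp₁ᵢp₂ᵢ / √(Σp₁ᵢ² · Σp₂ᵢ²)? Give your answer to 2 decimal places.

Σ p₁ᵢp₂ᵢ = 0.0050 + 0.1950 + 0.1000 = 0.3000
Σp_1ᵢ² = 0.25² + 0.25² + 0.50² = 0.0625 + 0.0625 + 0.2500 = 0.3750
Σp_2ᵢ² = 0.02² + 0.78² + 0.20² = 0.0004 + 0.6084 + 0.0400 = 0.6488
O = 0.3000 / √(0.3750 × 0.6488) = 0.3000 / 0.49325 = 0.6082

0.61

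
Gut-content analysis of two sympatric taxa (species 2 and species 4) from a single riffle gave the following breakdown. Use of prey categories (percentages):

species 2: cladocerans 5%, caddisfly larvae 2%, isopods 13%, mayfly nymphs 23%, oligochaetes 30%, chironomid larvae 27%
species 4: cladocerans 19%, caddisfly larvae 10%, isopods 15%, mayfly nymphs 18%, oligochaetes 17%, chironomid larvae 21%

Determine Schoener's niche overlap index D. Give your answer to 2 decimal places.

Convert percentages to proportions (divide by 100).
Σ|p₁ᵢ − p₂ᵢ| = 0.14 + 0.08 + 0.02 + 0.05 + 0.13 + 0.06 = 0.48
D = 1 − ½ × 0.48 = 1 − 0.240 = 0.7600

0.76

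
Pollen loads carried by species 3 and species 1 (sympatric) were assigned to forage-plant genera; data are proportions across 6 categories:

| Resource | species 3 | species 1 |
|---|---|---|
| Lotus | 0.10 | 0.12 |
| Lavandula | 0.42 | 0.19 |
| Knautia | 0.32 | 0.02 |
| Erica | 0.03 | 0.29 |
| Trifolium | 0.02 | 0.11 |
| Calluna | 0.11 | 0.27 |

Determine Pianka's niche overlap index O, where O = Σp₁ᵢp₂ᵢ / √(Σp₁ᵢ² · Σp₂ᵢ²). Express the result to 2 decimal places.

0.54

Σ p₁ᵢp₂ᵢ = 0.0120 + 0.0798 + 0.0064 + 0.0087 + 0.0022 + 0.0297 = 0.1388
Σp_1ᵢ² = 0.10² + 0.42² + 0.32² + 0.03² + 0.02² + 0.11² = 0.0100 + 0.1764 + 0.1024 + 0.0009 + 0.0004 + 0.0121 = 0.3022
Σp_2ᵢ² = 0.12² + 0.19² + 0.02² + 0.29² + 0.11² + 0.27² = 0.0144 + 0.0361 + 0.0004 + 0.0841 + 0.0121 + 0.0729 = 0.2200
O = 0.1388 / √(0.3022 × 0.2200) = 0.1388 / 0.25784 = 0.5383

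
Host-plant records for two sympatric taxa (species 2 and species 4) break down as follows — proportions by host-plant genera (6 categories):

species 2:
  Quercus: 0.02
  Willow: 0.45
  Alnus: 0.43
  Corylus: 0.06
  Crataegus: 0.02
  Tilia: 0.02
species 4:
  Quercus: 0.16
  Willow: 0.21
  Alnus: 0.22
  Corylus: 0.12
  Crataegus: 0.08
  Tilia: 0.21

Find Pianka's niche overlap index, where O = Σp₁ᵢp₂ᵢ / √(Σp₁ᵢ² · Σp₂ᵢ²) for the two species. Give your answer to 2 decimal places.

Σ p₁ᵢp₂ᵢ = 0.0032 + 0.0945 + 0.0946 + 0.0072 + 0.0016 + 0.0042 = 0.2053
Σp_1ᵢ² = 0.02² + 0.45² + 0.43² + 0.06² + 0.02² + 0.02² = 0.0004 + 0.2025 + 0.1849 + 0.0036 + 0.0004 + 0.0004 = 0.3922
Σp_2ᵢ² = 0.16² + 0.21² + 0.22² + 0.12² + 0.08² + 0.21² = 0.0256 + 0.0441 + 0.0484 + 0.0144 + 0.0064 + 0.0441 = 0.1830
O = 0.2053 / √(0.3922 × 0.1830) = 0.2053 / 0.26790 = 0.7663

0.77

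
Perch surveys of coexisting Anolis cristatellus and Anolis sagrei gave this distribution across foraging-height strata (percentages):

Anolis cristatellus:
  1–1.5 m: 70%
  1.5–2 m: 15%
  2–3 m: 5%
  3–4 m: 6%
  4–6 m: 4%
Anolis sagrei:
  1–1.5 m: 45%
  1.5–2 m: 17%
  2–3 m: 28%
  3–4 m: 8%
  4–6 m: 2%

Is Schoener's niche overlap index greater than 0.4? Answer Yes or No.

Yes

Convert percentages to proportions (divide by 100).
Σ|p₁ᵢ − p₂ᵢ| = 0.25 + 0.02 + 0.23 + 0.02 + 0.02 = 0.54
D = 1 − ½ × 0.54 = 1 − 0.270 = 0.7300
D = 0.7300 > 0.4 → Yes.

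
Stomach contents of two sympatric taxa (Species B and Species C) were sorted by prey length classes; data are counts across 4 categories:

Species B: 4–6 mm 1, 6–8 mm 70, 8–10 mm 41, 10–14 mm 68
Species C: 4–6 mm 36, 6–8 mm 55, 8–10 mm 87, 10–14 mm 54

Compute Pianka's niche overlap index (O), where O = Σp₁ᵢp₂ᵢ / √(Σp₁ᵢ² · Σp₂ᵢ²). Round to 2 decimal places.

Proportions for Species B (n=180): 1/180=0.0056, 70/180=0.3889, 41/180=0.2278, 68/180=0.3778
Proportions for Species C (n=232): 36/232=0.1552, 55/232=0.2371, 87/232=0.3750, 54/232=0.2328
Σ p₁ᵢp₂ᵢ = 0.000869 + 0.092208 + 0.085425 + 0.087952 = 0.266454
Σp_1ᵢ² = 0.0056² + 0.3889² + 0.2278² + 0.3778² = 0.000031 + 0.151243 + 0.051893 + 0.142733 = 0.345900
Σp_2ᵢ² = 0.1552² + 0.2371² + 0.3750² + 0.2328² = 0.024087 + 0.056216 + 0.140625 + 0.054196 = 0.275124
O = 0.266454 / √(0.345900 × 0.275124) = 0.266454 / 0.3084889 = 0.8637

0.86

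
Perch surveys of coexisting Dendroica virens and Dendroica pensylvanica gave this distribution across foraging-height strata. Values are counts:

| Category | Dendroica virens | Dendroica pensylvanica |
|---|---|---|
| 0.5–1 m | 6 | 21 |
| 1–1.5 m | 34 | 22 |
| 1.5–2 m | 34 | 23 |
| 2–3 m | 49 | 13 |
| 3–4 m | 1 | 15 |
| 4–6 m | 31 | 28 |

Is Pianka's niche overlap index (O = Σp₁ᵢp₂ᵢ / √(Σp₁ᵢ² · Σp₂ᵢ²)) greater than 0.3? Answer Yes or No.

Proportions for Dendroica virens (n=155): 6/155=0.0387, 34/155=0.2194, 34/155=0.2194, 49/155=0.3161, 1/155=0.0065, 31/155=0.2000
Proportions for Dendroica pensylvanica (n=122): 21/122=0.1721, 22/122=0.1803, 23/122=0.1885, 13/122=0.1066, 15/122=0.1230, 28/122=0.2295
Σ p₁ᵢp₂ᵢ = 0.006660 + 0.039558 + 0.041357 + 0.033696 + 0.000800 + 0.045900 = 0.167971
Σp_1ᵢ² = 0.0387² + 0.2194² + 0.2194² + 0.3161² + 0.0065² + 0.2000² = 0.001498 + 0.048136 + 0.048136 + 0.099919 + 0.000042 + 0.040000 = 0.237731
Σp_2ᵢ² = 0.1721² + 0.1803² + 0.1885² + 0.1066² + 0.1230² + 0.2295² = 0.029618 + 0.032508 + 0.035532 + 0.011364 + 0.015129 + 0.052670 = 0.176821
O = 0.167971 / √(0.237731 × 0.176821) = 0.167971 / 0.2050264 = 0.8193
O = 0.8193 > 0.3 → Yes.

Yes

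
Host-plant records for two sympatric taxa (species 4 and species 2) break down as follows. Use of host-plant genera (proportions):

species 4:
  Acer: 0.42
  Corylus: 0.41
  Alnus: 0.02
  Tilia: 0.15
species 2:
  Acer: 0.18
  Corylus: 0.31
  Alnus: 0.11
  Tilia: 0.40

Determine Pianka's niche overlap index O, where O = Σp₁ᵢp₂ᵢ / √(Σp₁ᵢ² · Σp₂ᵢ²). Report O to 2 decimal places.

Σ p₁ᵢp₂ᵢ = 0.0756 + 0.1271 + 0.0022 + 0.0600 = 0.2649
Σp_1ᵢ² = 0.42² + 0.41² + 0.02² + 0.15² = 0.1764 + 0.1681 + 0.0004 + 0.0225 = 0.3674
Σp_2ᵢ² = 0.18² + 0.31² + 0.11² + 0.40² = 0.0324 + 0.0961 + 0.0121 + 0.1600 = 0.3006
O = 0.2649 / √(0.3674 × 0.3006) = 0.2649 / 0.33233 = 0.7971

0.80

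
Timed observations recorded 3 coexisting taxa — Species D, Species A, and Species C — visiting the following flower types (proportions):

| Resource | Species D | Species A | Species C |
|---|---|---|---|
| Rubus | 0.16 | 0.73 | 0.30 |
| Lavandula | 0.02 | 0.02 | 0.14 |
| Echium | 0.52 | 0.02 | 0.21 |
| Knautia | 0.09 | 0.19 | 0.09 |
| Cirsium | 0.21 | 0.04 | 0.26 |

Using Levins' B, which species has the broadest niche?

Species C

Σp_Dᵢ² = 0.16² + 0.02² + 0.52² + 0.09² + 0.21² = 0.0256 + 0.0004 + 0.2704 + 0.0081 + 0.0441 = 0.3486
B_D = 1 / 0.3486 = 2.8686
Σp_Aᵢ² = 0.73² + 0.02² + 0.02² + 0.19² + 0.04² = 0.5329 + 0.0004 + 0.0004 + 0.0361 + 0.0016 = 0.5714
B_A = 1 / 0.5714 = 1.7501
Σp_Cᵢ² = 0.30² + 0.14² + 0.21² + 0.09² + 0.26² = 0.0900 + 0.0196 + 0.0441 + 0.0081 + 0.0676 = 0.2294
B_C = 1 / 0.2294 = 4.3592
Highest B → broadest niche (most generalist): Species C (B = 4.36).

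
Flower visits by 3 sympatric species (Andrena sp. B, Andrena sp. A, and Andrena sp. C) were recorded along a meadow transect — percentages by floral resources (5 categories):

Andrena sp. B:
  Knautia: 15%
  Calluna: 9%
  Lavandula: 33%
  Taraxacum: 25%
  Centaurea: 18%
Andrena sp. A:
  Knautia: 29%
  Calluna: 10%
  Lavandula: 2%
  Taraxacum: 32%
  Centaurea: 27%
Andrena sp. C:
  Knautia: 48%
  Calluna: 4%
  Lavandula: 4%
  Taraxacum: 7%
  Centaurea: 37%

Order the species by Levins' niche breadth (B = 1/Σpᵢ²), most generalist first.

Convert percentages to proportions (divide by 100).
Σp_Bᵢ² = 0.15² + 0.09² + 0.33² + 0.25² + 0.18² = 0.0225 + 0.0081 + 0.1089 + 0.0625 + 0.0324 = 0.2344
B_B = 1 / 0.2344 = 4.2662
Σp_Aᵢ² = 0.29² + 0.10² + 0.02² + 0.32² + 0.27² = 0.0841 + 0.0100 + 0.0004 + 0.1024 + 0.0729 = 0.2698
B_A = 1 / 0.2698 = 3.7064
Σp_Cᵢ² = 0.48² + 0.04² + 0.04² + 0.07² + 0.37² = 0.2304 + 0.0016 + 0.0016 + 0.0049 + 0.1369 = 0.3754
B_C = 1 / 0.3754 = 2.6638
Ranking by B (broadest → narrowest): Andrena sp. B (4.27) > Andrena sp. A (3.71) > Andrena sp. C (2.66)

Andrena sp. B > Andrena sp. A > Andrena sp. C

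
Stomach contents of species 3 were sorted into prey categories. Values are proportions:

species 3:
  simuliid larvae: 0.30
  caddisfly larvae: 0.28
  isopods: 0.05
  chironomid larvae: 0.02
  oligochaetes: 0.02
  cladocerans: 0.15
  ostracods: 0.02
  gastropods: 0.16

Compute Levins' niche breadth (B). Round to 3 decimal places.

Σpᵢ² = 0.30² + 0.28² + 0.05² + 0.02² + 0.02² + 0.15² + 0.02² + 0.16² = 0.0900 + 0.0784 + 0.0025 + 0.0004 + 0.0004 + 0.0225 + 0.0004 + 0.0256 = 0.2202
B = 1 / 0.2202 = 4.54133

4.541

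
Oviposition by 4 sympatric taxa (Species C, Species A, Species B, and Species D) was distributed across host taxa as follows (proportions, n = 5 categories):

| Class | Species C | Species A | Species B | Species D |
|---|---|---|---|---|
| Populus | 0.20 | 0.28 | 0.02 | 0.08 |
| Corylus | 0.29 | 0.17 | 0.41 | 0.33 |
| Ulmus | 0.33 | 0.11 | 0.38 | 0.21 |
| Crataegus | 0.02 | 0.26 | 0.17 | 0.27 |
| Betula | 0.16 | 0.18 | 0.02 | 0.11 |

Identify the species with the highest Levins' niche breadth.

Species A

Σp_Cᵢ² = 0.20² + 0.29² + 0.33² + 0.02² + 0.16² = 0.0400 + 0.0841 + 0.1089 + 0.0004 + 0.0256 = 0.2590
B_C = 1 / 0.2590 = 3.8610
Σp_Aᵢ² = 0.28² + 0.17² + 0.11² + 0.26² + 0.18² = 0.0784 + 0.0289 + 0.0121 + 0.0676 + 0.0324 = 0.2194
B_A = 1 / 0.2194 = 4.5579
Σp_Bᵢ² = 0.02² + 0.41² + 0.38² + 0.17² + 0.02² = 0.0004 + 0.1681 + 0.1444 + 0.0289 + 0.0004 = 0.3422
B_B = 1 / 0.3422 = 2.9223
Σp_Dᵢ² = 0.08² + 0.33² + 0.21² + 0.27² + 0.11² = 0.0064 + 0.1089 + 0.0441 + 0.0729 + 0.0121 = 0.2444
B_D = 1 / 0.2444 = 4.0917
Highest B → broadest niche (most generalist): Species A (B = 4.56).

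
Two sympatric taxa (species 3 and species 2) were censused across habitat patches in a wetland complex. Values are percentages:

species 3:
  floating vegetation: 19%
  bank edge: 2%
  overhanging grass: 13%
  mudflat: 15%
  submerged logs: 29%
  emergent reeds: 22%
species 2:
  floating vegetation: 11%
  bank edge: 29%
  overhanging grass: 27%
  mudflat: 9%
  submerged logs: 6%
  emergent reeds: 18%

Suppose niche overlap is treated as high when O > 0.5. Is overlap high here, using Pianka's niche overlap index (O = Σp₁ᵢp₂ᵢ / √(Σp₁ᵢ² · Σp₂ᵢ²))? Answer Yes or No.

Yes

Convert percentages to proportions (divide by 100).
Σ p₁ᵢp₂ᵢ = 0.0209 + 0.0058 + 0.0351 + 0.0135 + 0.0174 + 0.0396 = 0.1323
Σp_1ᵢ² = 0.19² + 0.02² + 0.13² + 0.15² + 0.29² + 0.22² = 0.0361 + 0.0004 + 0.0169 + 0.0225 + 0.0841 + 0.0484 = 0.2084
Σp_2ᵢ² = 0.11² + 0.29² + 0.27² + 0.09² + 0.06² + 0.18² = 0.0121 + 0.0841 + 0.0729 + 0.0081 + 0.0036 + 0.0324 = 0.2132
O = 0.1323 / √(0.2084 × 0.2132) = 0.1323 / 0.21079 = 0.6276
O = 0.6276 > 0.5 → Yes.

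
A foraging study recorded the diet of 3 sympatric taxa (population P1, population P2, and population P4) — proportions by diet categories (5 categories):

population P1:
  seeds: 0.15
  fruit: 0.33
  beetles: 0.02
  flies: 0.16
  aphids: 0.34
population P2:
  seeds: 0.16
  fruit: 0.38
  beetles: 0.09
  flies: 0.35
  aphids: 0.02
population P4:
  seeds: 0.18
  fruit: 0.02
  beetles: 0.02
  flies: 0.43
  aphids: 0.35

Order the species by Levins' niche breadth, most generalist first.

population P1 > population P2 > population P4

Σp_P1ᵢ² = 0.15² + 0.33² + 0.02² + 0.16² + 0.34² = 0.0225 + 0.1089 + 0.0004 + 0.0256 + 0.1156 = 0.2730
B_P1 = 1 / 0.2730 = 3.6630
Σp_P2ᵢ² = 0.16² + 0.38² + 0.09² + 0.35² + 0.02² = 0.0256 + 0.1444 + 0.0081 + 0.1225 + 0.0004 = 0.3010
B_P2 = 1 / 0.3010 = 3.3223
Σp_P4ᵢ² = 0.18² + 0.02² + 0.02² + 0.43² + 0.35² = 0.0324 + 0.0004 + 0.0004 + 0.1849 + 0.1225 = 0.3406
B_P4 = 1 / 0.3406 = 2.9360
Ranking by B (broadest → narrowest): population P1 (3.66) > population P2 (3.32) > population P4 (2.94)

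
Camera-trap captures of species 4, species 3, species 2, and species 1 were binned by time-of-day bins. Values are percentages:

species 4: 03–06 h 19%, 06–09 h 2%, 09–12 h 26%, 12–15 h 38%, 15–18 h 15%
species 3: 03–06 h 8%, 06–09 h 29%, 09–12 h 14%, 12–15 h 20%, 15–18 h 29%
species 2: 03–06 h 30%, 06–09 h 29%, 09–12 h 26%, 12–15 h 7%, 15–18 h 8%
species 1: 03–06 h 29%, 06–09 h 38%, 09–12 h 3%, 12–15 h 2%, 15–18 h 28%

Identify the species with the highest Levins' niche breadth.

species 3

Convert percentages to proportions (divide by 100).
Σp_4ᵢ² = 0.19² + 0.02² + 0.26² + 0.38² + 0.15² = 0.0361 + 0.0004 + 0.0676 + 0.1444 + 0.0225 = 0.2710
B_4 = 1 / 0.2710 = 3.6900
Σp_3ᵢ² = 0.08² + 0.29² + 0.14² + 0.20² + 0.29² = 0.0064 + 0.0841 + 0.0196 + 0.0400 + 0.0841 = 0.2342
B_3 = 1 / 0.2342 = 4.2699
Σp_2ᵢ² = 0.30² + 0.29² + 0.26² + 0.07² + 0.08² = 0.0900 + 0.0841 + 0.0676 + 0.0049 + 0.0064 = 0.2530
B_2 = 1 / 0.2530 = 3.9526
Σp_1ᵢ² = 0.29² + 0.38² + 0.03² + 0.02² + 0.28² = 0.0841 + 0.1444 + 0.0009 + 0.0004 + 0.0784 = 0.3082
B_1 = 1 / 0.3082 = 3.2446
Highest B → broadest niche (most generalist): species 3 (B = 4.27).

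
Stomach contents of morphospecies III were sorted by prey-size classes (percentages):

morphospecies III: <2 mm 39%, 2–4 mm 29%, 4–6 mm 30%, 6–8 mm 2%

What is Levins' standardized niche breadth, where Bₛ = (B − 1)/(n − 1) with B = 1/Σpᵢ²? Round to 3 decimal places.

0.687

Convert percentages to proportions (divide by 100).
Σpᵢ² = 0.39² + 0.29² + 0.30² + 0.02² = 0.1521 + 0.0841 + 0.0900 + 0.0004 = 0.3266
B = 1 / 0.3266 = 3.06185
Bₛ = (B − 1)/(n − 1) = (3.06185 − 1)/(4 − 1) = 2.06185/3 = 0.68728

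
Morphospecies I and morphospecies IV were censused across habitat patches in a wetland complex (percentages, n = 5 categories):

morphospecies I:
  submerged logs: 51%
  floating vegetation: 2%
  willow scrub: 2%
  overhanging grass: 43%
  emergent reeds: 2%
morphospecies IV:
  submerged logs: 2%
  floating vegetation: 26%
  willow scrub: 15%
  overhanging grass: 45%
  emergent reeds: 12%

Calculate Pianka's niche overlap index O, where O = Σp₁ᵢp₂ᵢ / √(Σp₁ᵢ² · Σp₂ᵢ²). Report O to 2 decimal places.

Convert percentages to proportions (divide by 100).
Σ p₁ᵢp₂ᵢ = 0.0102 + 0.0052 + 0.0030 + 0.1935 + 0.0024 = 0.2143
Σp_1ᵢ² = 0.51² + 0.02² + 0.02² + 0.43² + 0.02² = 0.2601 + 0.0004 + 0.0004 + 0.1849 + 0.0004 = 0.4462
Σp_2ᵢ² = 0.02² + 0.26² + 0.15² + 0.45² + 0.12² = 0.0004 + 0.0676 + 0.0225 + 0.2025 + 0.0144 = 0.3074
O = 0.2143 / √(0.4462 × 0.3074) = 0.2143 / 0.37035 = 0.5786

0.58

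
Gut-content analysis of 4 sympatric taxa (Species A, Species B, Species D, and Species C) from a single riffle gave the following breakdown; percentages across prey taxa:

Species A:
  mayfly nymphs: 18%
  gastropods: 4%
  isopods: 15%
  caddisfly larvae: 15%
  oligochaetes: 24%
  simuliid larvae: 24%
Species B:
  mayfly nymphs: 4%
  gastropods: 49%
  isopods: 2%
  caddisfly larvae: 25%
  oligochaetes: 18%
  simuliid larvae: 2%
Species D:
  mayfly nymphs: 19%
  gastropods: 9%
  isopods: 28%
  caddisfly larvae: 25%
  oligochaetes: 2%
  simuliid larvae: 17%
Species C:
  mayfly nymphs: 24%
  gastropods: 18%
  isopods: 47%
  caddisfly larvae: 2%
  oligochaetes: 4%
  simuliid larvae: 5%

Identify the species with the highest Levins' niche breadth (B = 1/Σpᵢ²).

Convert percentages to proportions (divide by 100).
Σp_Aᵢ² = 0.18² + 0.04² + 0.15² + 0.15² + 0.24² + 0.24² = 0.0324 + 0.0016 + 0.0225 + 0.0225 + 0.0576 + 0.0576 = 0.1942
B_A = 1 / 0.1942 = 5.1493
Σp_Bᵢ² = 0.04² + 0.49² + 0.02² + 0.25² + 0.18² + 0.02² = 0.0016 + 0.2401 + 0.0004 + 0.0625 + 0.0324 + 0.0004 = 0.3374
B_B = 1 / 0.3374 = 2.9638
Σp_Dᵢ² = 0.19² + 0.09² + 0.28² + 0.25² + 0.02² + 0.17² = 0.0361 + 0.0081 + 0.0784 + 0.0625 + 0.0004 + 0.0289 = 0.2144
B_D = 1 / 0.2144 = 4.6642
Σp_Cᵢ² = 0.24² + 0.18² + 0.47² + 0.02² + 0.04² + 0.05² = 0.0576 + 0.0324 + 0.2209 + 0.0004 + 0.0016 + 0.0025 = 0.3154
B_C = 1 / 0.3154 = 3.1706
Highest B → broadest niche (most generalist): Species A (B = 5.15).

Species A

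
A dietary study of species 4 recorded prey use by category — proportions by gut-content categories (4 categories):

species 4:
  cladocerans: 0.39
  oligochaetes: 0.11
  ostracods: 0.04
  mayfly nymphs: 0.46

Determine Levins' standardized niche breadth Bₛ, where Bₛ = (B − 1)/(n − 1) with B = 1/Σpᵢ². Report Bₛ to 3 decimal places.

0.550

Σpᵢ² = 0.39² + 0.11² + 0.04² + 0.46² = 0.1521 + 0.0121 + 0.0016 + 0.2116 = 0.3774
B = 1 / 0.3774 = 2.64971
Bₛ = (B − 1)/(n − 1) = (2.64971 − 1)/(4 − 1) = 1.64971/3 = 0.54990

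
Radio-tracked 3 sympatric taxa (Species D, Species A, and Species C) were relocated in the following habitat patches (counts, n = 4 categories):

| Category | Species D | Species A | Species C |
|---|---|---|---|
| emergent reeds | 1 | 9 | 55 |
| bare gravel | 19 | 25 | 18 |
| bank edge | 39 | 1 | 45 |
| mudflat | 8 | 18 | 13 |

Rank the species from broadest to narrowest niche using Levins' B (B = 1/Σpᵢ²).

Species C > Species A > Species D

Proportions for Species D (n=67): 1/67=0.0149, 19/67=0.2836, 39/67=0.5821, 8/67=0.1194
Proportions for Species A (n=53): 9/53=0.1698, 25/53=0.4717, 1/53=0.0189, 18/53=0.3396
Proportions for Species C (n=131): 55/131=0.4198, 18/131=0.1374, 45/131=0.3435, 13/131=0.0992
Σp_Dᵢ² = 0.0149² + 0.2836² + 0.5821² + 0.1194² = 0.000222 + 0.080429 + 0.338840 + 0.014256 = 0.433747
B_D = 1 / 0.433747 = 2.3055
Σp_Aᵢ² = 0.1698² + 0.4717² + 0.0189² + 0.3396² = 0.028832 + 0.222501 + 0.000357 + 0.115328 = 0.367018
B_A = 1 / 0.367018 = 2.7247
Σp_Cᵢ² = 0.4198² + 0.1374² + 0.3435² + 0.0992² = 0.176232 + 0.018879 + 0.117992 + 0.009841 = 0.322944
B_C = 1 / 0.322944 = 3.0965
Ranking by B (broadest → narrowest): Species C (3.10) > Species A (2.72) > Species D (2.31)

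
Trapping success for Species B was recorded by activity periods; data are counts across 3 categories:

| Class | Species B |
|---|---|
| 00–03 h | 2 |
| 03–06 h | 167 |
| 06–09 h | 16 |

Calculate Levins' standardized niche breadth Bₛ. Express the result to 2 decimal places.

0.11

Proportions for Species B (n=185): 2/185=0.0108, 167/185=0.9027, 16/185=0.0865
Σpᵢ² = 0.0108² + 0.9027² + 0.0865² = 0.000117 + 0.814867 + 0.007482 = 0.822466
B = 1 / 0.822466 = 1.2159
Bₛ = (B − 1)/(n − 1) = (1.2159 − 1)/(3 − 1) = 0.2159/2 = 0.1080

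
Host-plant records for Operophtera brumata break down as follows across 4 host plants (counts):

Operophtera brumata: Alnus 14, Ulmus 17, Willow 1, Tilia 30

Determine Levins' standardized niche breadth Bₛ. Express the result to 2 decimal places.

Proportions for Operophtera brumata (n=62): 14/62=0.2258, 17/62=0.2742, 1/62=0.0161, 30/62=0.4839
Σpᵢ² = 0.2258² + 0.2742² + 0.0161² + 0.4839² = 0.050986 + 0.075186 + 0.000259 + 0.234159 = 0.360590
B = 1 / 0.360590 = 2.7732
Bₛ = (B − 1)/(n − 1) = (2.7732 − 1)/(4 − 1) = 1.7732/3 = 0.5911

0.59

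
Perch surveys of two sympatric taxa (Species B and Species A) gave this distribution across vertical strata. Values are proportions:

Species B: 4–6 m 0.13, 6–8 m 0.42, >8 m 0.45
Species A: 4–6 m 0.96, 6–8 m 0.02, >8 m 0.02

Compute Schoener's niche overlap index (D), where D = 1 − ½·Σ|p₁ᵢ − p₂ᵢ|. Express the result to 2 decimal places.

0.17

Σ|p₁ᵢ − p₂ᵢ| = 0.83 + 0.40 + 0.43 = 1.66
D = 1 − ½ × 1.66 = 1 − 0.830 = 0.1700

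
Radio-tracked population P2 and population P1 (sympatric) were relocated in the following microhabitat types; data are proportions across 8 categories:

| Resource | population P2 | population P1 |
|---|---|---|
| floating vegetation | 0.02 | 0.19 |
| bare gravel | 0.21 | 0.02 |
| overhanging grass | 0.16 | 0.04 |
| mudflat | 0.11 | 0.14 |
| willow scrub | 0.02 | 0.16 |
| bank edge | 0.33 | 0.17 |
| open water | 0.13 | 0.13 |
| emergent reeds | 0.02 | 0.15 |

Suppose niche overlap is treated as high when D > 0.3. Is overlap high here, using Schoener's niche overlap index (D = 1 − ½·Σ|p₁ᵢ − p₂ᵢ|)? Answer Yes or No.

Yes

Σ|p₁ᵢ − p₂ᵢ| = 0.17 + 0.19 + 0.12 + 0.03 + 0.14 + 0.16 + 0.00 + 0.13 = 0.94
D = 1 − ½ × 0.94 = 1 − 0.470 = 0.5300
D = 0.5300 > 0.3 → Yes.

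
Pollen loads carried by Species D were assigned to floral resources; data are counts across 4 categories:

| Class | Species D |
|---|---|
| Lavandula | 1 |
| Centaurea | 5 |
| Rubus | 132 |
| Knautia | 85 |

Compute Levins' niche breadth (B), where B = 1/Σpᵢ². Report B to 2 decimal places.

2.02

Proportions for Species D (n=223): 1/223=0.0045, 5/223=0.0224, 132/223=0.5919, 85/223=0.3812
Σpᵢ² = 0.0045² + 0.0224² + 0.5919² + 0.3812² = 0.000020 + 0.000502 + 0.350346 + 0.145313 = 0.496181
B = 1 / 0.496181 = 2.0154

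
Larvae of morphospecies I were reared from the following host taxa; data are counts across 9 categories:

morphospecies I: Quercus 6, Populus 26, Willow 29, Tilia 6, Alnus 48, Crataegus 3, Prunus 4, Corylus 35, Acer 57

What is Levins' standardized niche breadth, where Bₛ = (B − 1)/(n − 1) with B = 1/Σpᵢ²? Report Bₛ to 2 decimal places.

0.56

Proportions for morphospecies I (n=214): 6/214=0.0280, 26/214=0.1215, 29/214=0.1355, 6/214=0.0280, 48/214=0.2243, 3/214=0.0140, 4/214=0.0187, 35/214=0.1636, 57/214=0.2664
Σpᵢ² = 0.0280² + 0.1215² + 0.1355² + 0.0280² + 0.2243² + 0.0140² + 0.0187² + 0.1636² + 0.2664² = 0.000784 + 0.014762 + 0.018360 + 0.000784 + 0.050310 + 0.000196 + 0.000350 + 0.026765 + 0.070969 = 0.183280
B = 1 / 0.183280 = 5.4561
Bₛ = (B − 1)/(n − 1) = (5.4561 − 1)/(9 − 1) = 4.4561/8 = 0.5570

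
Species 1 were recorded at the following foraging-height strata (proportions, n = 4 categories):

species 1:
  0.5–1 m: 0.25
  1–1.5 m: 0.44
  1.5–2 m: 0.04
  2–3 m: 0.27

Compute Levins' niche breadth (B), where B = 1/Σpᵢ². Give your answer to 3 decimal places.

Σpᵢ² = 0.25² + 0.44² + 0.04² + 0.27² = 0.0625 + 0.1936 + 0.0016 + 0.0729 = 0.3306
B = 1 / 0.3306 = 3.02480

3.025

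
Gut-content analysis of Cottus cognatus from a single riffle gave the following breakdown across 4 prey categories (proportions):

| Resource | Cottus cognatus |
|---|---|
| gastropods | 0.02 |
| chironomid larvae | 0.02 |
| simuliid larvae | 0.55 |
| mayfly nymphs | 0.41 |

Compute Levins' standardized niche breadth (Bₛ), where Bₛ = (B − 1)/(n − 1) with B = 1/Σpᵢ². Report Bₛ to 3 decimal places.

Σpᵢ² = 0.02² + 0.02² + 0.55² + 0.41² = 0.0004 + 0.0004 + 0.3025 + 0.1681 = 0.4714
B = 1 / 0.4714 = 2.12134
Bₛ = (B − 1)/(n − 1) = (2.12134 − 1)/(4 − 1) = 1.12134/3 = 0.37378

0.374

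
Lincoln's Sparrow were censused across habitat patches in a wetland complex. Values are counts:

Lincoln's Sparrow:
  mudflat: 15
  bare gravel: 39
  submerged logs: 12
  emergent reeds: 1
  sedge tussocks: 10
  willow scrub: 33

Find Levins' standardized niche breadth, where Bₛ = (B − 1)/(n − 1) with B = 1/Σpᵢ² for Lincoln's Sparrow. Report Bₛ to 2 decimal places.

Proportions for Lincoln's Sparrow (n=110): 15/110=0.1364, 39/110=0.3545, 12/110=0.1091, 1/110=0.0091, 10/110=0.0909, 33/110=0.3000
Σpᵢ² = 0.1364² + 0.3545² + 0.1091² + 0.0091² + 0.0909² + 0.3000² = 0.018605 + 0.125670 + 0.011903 + 0.000083 + 0.008263 + 0.090000 = 0.254524
B = 1 / 0.254524 = 3.9289
Bₛ = (B − 1)/(n − 1) = (3.9289 − 1)/(6 − 1) = 2.9289/5 = 0.5858

0.59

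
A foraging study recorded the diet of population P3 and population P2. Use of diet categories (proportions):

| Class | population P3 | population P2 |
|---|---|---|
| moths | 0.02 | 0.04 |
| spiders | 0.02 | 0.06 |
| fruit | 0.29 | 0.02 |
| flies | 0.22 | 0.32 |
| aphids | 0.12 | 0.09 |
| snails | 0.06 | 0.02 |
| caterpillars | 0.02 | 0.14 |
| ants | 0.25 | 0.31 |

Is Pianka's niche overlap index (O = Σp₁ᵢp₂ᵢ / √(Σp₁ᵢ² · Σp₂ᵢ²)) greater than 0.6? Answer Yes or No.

Yes

Σ p₁ᵢp₂ᵢ = 0.0008 + 0.0012 + 0.0058 + 0.0704 + 0.0108 + 0.0012 + 0.0028 + 0.0775 = 0.1705
Σp_1ᵢ² = 0.02² + 0.02² + 0.29² + 0.22² + 0.12² + 0.06² + 0.02² + 0.25² = 0.0004 + 0.0004 + 0.0841 + 0.0484 + 0.0144 + 0.0036 + 0.0004 + 0.0625 = 0.2142
Σp_2ᵢ² = 0.04² + 0.06² + 0.02² + 0.32² + 0.09² + 0.02² + 0.14² + 0.31² = 0.0016 + 0.0036 + 0.0004 + 0.1024 + 0.0081 + 0.0004 + 0.0196 + 0.0961 = 0.2322
O = 0.1705 / √(0.2142 × 0.2322) = 0.1705 / 0.22302 = 0.7645
O = 0.7645 > 0.6 → Yes.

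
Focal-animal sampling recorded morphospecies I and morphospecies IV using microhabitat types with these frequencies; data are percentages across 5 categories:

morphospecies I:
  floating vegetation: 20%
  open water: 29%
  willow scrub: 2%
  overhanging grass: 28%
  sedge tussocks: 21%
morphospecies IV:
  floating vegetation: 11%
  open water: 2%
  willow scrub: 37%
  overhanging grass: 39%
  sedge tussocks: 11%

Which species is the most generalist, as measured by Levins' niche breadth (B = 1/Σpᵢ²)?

morphospecies I

Convert percentages to proportions (divide by 100).
Σp_Iᵢ² = 0.20² + 0.29² + 0.02² + 0.28² + 0.21² = 0.0400 + 0.0841 + 0.0004 + 0.0784 + 0.0441 = 0.2470
B_I = 1 / 0.2470 = 4.0486
Σp_IVᵢ² = 0.11² + 0.02² + 0.37² + 0.39² + 0.11² = 0.0121 + 0.0004 + 0.1369 + 0.1521 + 0.0121 = 0.3136
B_IV = 1 / 0.3136 = 3.1888
Highest B → broadest niche (most generalist): morphospecies I (B = 4.05).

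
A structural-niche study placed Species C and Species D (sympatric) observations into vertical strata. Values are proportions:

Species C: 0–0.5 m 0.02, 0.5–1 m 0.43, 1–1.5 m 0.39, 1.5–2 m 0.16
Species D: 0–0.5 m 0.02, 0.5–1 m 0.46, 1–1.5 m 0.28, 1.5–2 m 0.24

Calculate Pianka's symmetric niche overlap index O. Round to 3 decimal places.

Σ p₁ᵢp₂ᵢ = 0.0004 + 0.1978 + 0.1092 + 0.0384 = 0.3458
Σp_1ᵢ² = 0.02² + 0.43² + 0.39² + 0.16² = 0.0004 + 0.1849 + 0.1521 + 0.0256 = 0.3630
Σp_2ᵢ² = 0.02² + 0.46² + 0.28² + 0.24² = 0.0004 + 0.2116 + 0.0784 + 0.0576 = 0.3480
O = 0.3458 / √(0.3630 × 0.3480) = 0.3458 / 0.355421 = 0.97293

0.973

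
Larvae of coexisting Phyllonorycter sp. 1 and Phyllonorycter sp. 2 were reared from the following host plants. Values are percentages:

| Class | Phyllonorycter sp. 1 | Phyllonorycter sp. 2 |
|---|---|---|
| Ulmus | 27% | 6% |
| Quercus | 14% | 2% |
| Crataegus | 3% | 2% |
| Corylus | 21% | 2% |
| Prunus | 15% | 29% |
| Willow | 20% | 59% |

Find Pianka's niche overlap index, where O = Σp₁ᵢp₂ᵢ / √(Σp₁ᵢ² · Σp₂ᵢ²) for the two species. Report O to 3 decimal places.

Convert percentages to proportions (divide by 100).
Σ p₁ᵢp₂ᵢ = 0.0162 + 0.0028 + 0.0006 + 0.0042 + 0.0435 + 0.1180 = 0.1853
Σp_1ᵢ² = 0.27² + 0.14² + 0.03² + 0.21² + 0.15² + 0.20² = 0.0729 + 0.0196 + 0.0009 + 0.0441 + 0.0225 + 0.0400 = 0.2000
Σp_2ᵢ² = 0.06² + 0.02² + 0.02² + 0.02² + 0.29² + 0.59² = 0.0036 + 0.0004 + 0.0004 + 0.0004 + 0.0841 + 0.3481 = 0.4370
O = 0.1853 / √(0.2000 × 0.4370) = 0.1853 / 0.295635 = 0.62679

0.627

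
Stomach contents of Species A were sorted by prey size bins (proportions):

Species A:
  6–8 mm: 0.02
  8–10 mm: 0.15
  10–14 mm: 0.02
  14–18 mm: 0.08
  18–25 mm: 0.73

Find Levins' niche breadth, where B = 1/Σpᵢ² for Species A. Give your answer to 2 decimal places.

1.78

Σpᵢ² = 0.02² + 0.15² + 0.02² + 0.08² + 0.73² = 0.0004 + 0.0225 + 0.0004 + 0.0064 + 0.5329 = 0.5626
B = 1 / 0.5626 = 1.7775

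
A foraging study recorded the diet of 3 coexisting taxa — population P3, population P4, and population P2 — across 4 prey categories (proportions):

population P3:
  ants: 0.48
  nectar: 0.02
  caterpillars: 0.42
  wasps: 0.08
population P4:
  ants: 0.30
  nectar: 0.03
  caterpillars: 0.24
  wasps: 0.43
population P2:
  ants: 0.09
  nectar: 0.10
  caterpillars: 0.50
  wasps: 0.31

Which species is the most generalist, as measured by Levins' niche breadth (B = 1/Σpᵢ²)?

Σp_P3ᵢ² = 0.48² + 0.02² + 0.42² + 0.08² = 0.2304 + 0.0004 + 0.1764 + 0.0064 = 0.4136
B_P3 = 1 / 0.4136 = 2.4178
Σp_P4ᵢ² = 0.30² + 0.03² + 0.24² + 0.43² = 0.0900 + 0.0009 + 0.0576 + 0.1849 = 0.3334
B_P4 = 1 / 0.3334 = 2.9994
Σp_P2ᵢ² = 0.09² + 0.10² + 0.50² + 0.31² = 0.0081 + 0.0100 + 0.2500 + 0.0961 = 0.3642
B_P2 = 1 / 0.3642 = 2.7457
Highest B → broadest niche (most generalist): population P4 (B = 3.00).

population P4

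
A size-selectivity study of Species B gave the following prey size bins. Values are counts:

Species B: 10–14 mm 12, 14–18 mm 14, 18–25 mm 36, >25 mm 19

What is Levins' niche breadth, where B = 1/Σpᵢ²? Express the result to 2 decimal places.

Proportions for Species B (n=81): 12/81=0.1481, 14/81=0.1728, 36/81=0.4444, 19/81=0.2346
Σpᵢ² = 0.1481² + 0.1728² + 0.4444² + 0.2346² = 0.021934 + 0.029860 + 0.197491 + 0.055037 = 0.304322
B = 1 / 0.304322 = 3.2860

3.29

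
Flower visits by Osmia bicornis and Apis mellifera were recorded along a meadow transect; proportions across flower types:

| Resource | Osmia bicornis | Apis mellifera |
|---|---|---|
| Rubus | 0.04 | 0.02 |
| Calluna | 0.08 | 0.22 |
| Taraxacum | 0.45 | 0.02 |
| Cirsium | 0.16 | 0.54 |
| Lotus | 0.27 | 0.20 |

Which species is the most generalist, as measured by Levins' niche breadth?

Σp_bicoᵢ² = 0.04² + 0.08² + 0.45² + 0.16² + 0.27² = 0.0016 + 0.0064 + 0.2025 + 0.0256 + 0.0729 = 0.3090
B_bico = 1 / 0.3090 = 3.2362
Σp_mellᵢ² = 0.02² + 0.22² + 0.02² + 0.54² + 0.20² = 0.0004 + 0.0484 + 0.0004 + 0.2916 + 0.0400 = 0.3808
B_mell = 1 / 0.3808 = 2.6261
Highest B → broadest niche (most generalist): Osmia bicornis (B = 3.24).

Osmia bicornis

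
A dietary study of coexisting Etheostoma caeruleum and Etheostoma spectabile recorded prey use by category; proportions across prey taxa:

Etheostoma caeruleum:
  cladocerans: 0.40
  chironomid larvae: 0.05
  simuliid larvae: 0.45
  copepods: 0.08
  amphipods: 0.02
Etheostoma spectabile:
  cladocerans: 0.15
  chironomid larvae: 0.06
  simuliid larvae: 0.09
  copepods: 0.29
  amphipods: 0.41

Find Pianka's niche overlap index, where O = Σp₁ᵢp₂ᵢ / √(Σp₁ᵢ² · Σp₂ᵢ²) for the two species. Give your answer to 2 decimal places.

Σ p₁ᵢp₂ᵢ = 0.0600 + 0.0030 + 0.0405 + 0.0232 + 0.0082 = 0.1349
Σp_1ᵢ² = 0.40² + 0.05² + 0.45² + 0.08² + 0.02² = 0.1600 + 0.0025 + 0.2025 + 0.0064 + 0.0004 = 0.3718
Σp_2ᵢ² = 0.15² + 0.06² + 0.09² + 0.29² + 0.41² = 0.0225 + 0.0036 + 0.0081 + 0.0841 + 0.1681 = 0.2864
O = 0.1349 / √(0.3718 × 0.2864) = 0.1349 / 0.32632 = 0.4134

0.41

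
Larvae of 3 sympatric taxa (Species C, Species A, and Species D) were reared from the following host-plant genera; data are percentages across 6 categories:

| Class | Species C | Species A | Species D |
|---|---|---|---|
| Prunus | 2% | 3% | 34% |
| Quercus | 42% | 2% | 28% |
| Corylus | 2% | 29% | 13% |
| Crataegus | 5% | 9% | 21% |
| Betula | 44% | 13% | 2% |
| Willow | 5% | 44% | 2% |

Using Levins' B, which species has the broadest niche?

Convert percentages to proportions (divide by 100).
Σp_Cᵢ² = 0.02² + 0.42² + 0.02² + 0.05² + 0.44² + 0.05² = 0.0004 + 0.1764 + 0.0004 + 0.0025 + 0.1936 + 0.0025 = 0.3758
B_C = 1 / 0.3758 = 2.6610
Σp_Aᵢ² = 0.03² + 0.02² + 0.29² + 0.09² + 0.13² + 0.44² = 0.0009 + 0.0004 + 0.0841 + 0.0081 + 0.0169 + 0.1936 = 0.3040
B_A = 1 / 0.3040 = 3.2895
Σp_Dᵢ² = 0.34² + 0.28² + 0.13² + 0.21² + 0.02² + 0.02² = 0.1156 + 0.0784 + 0.0169 + 0.0441 + 0.0004 + 0.0004 = 0.2558
B_D = 1 / 0.2558 = 3.9093
Highest B → broadest niche (most generalist): Species D (B = 3.91).

Species D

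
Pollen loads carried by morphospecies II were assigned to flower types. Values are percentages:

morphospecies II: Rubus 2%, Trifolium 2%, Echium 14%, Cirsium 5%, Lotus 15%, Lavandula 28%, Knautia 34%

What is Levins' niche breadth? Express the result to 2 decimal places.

Convert percentages to proportions (divide by 100).
Σpᵢ² = 0.02² + 0.02² + 0.14² + 0.05² + 0.15² + 0.28² + 0.34² = 0.0004 + 0.0004 + 0.0196 + 0.0025 + 0.0225 + 0.0784 + 0.1156 = 0.2394
B = 1 / 0.2394 = 4.1771

4.18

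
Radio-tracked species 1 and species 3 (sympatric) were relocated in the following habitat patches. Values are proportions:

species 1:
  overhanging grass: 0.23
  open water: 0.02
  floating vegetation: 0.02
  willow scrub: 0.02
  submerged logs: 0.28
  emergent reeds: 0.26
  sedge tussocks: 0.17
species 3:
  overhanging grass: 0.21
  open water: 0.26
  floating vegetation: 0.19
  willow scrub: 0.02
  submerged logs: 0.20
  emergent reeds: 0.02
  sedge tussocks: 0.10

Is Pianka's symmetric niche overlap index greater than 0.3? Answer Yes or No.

Yes

Σ p₁ᵢp₂ᵢ = 0.0483 + 0.0052 + 0.0038 + 0.0004 + 0.0560 + 0.0052 + 0.0170 = 0.1359
Σp_1ᵢ² = 0.23² + 0.02² + 0.02² + 0.02² + 0.28² + 0.26² + 0.17² = 0.0529 + 0.0004 + 0.0004 + 0.0004 + 0.0784 + 0.0676 + 0.0289 = 0.2290
Σp_2ᵢ² = 0.21² + 0.26² + 0.19² + 0.02² + 0.20² + 0.02² + 0.10² = 0.0441 + 0.0676 + 0.0361 + 0.0004 + 0.0400 + 0.0004 + 0.0100 = 0.1986
O = 0.1359 / √(0.2290 × 0.1986) = 0.1359 / 0.21326 = 0.6373
O = 0.6373 > 0.3 → Yes.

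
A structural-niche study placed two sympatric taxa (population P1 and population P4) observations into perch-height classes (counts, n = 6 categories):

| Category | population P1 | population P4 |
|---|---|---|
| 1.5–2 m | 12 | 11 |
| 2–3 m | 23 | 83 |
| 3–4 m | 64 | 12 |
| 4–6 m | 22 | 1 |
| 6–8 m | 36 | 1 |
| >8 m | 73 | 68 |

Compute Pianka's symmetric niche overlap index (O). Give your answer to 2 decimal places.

Proportions for population P1 (n=230): 12/230=0.0522, 23/230=0.1000, 64/230=0.2783, 22/230=0.0957, 36/230=0.1565, 73/230=0.3174
Proportions for population P4 (n=176): 11/176=0.0625, 83/176=0.4716, 12/176=0.0682, 1/176=0.0057, 1/176=0.0057, 68/176=0.3864
Σ p₁ᵢp₂ᵢ = 0.003263 + 0.047160 + 0.018980 + 0.000545 + 0.000892 + 0.122643 = 0.193483
Σp_1ᵢ² = 0.0522² + 0.1000² + 0.2783² + 0.0957² + 0.1565² + 0.3174² = 0.002725 + 0.010000 + 0.077451 + 0.009158 + 0.024492 + 0.100743 = 0.224569
Σp_2ᵢ² = 0.0625² + 0.4716² + 0.0682² + 0.0057² + 0.0057² + 0.3864² = 0.003906 + 0.222407 + 0.004651 + 0.000032 + 0.000032 + 0.149305 = 0.380333
O = 0.193483 / √(0.224569 × 0.380333) = 0.193483 / 0.2922516 = 0.6620

0.66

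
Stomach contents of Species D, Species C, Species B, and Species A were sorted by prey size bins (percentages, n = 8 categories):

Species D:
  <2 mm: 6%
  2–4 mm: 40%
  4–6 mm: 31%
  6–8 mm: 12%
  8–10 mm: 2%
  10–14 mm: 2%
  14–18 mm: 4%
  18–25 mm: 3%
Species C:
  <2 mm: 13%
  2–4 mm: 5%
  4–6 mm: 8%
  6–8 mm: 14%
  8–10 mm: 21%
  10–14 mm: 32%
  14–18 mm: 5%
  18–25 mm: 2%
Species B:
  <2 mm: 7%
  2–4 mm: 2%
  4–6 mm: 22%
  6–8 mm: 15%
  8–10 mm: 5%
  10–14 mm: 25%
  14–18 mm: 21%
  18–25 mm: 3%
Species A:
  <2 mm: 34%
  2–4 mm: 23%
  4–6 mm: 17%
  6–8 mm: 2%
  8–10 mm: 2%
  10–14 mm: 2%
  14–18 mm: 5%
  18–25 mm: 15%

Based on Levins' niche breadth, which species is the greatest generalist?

Convert percentages to proportions (divide by 100).
Σp_Dᵢ² = 0.06² + 0.40² + 0.31² + 0.12² + 0.02² + 0.02² + 0.04² + 0.03² = 0.0036 + 0.1600 + 0.0961 + 0.0144 + 0.0004 + 0.0004 + 0.0016 + 0.0009 = 0.2774
B_D = 1 / 0.2774 = 3.6049
Σp_Cᵢ² = 0.13² + 0.05² + 0.08² + 0.14² + 0.21² + 0.32² + 0.05² + 0.02² = 0.0169 + 0.0025 + 0.0064 + 0.0196 + 0.0441 + 0.1024 + 0.0025 + 0.0004 = 0.1948
B_C = 1 / 0.1948 = 5.1335
Σp_Bᵢ² = 0.07² + 0.02² + 0.22² + 0.15² + 0.05² + 0.25² + 0.21² + 0.03² = 0.0049 + 0.0004 + 0.0484 + 0.0225 + 0.0025 + 0.0625 + 0.0441 + 0.0009 = 0.1862
B_B = 1 / 0.1862 = 5.3706
Σp_Aᵢ² = 0.34² + 0.23² + 0.17² + 0.02² + 0.02² + 0.02² + 0.05² + 0.15² = 0.1156 + 0.0529 + 0.0289 + 0.0004 + 0.0004 + 0.0004 + 0.0025 + 0.0225 = 0.2236
B_A = 1 / 0.2236 = 4.4723
Highest B → broadest niche (most generalist): Species B (B = 5.37).

Species B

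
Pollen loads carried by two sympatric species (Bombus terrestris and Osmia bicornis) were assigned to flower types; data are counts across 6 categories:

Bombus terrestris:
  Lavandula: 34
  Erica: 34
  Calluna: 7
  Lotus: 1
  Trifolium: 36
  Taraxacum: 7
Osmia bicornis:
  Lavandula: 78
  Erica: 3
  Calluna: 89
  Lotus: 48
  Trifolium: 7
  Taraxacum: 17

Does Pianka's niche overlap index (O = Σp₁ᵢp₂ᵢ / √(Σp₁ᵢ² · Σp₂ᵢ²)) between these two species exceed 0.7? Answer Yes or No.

No

Proportions for Bombus terrestris (n=119): 34/119=0.2857, 34/119=0.2857, 7/119=0.0588, 1/119=0.0084, 36/119=0.3025, 7/119=0.0588
Proportions for Osmia bicornis (n=242): 78/242=0.3223, 3/242=0.0124, 89/242=0.3678, 48/242=0.1983, 7/242=0.0289, 17/242=0.0702
Σ p₁ᵢp₂ᵢ = 0.092081 + 0.003543 + 0.021627 + 0.001666 + 0.008742 + 0.004128 = 0.131787
Σp_1ᵢ² = 0.2857² + 0.2857² + 0.0588² + 0.0084² + 0.3025² + 0.0588² = 0.081624 + 0.081624 + 0.003457 + 0.000071 + 0.091506 + 0.003457 = 0.261739
Σp_2ᵢ² = 0.3223² + 0.0124² + 0.3678² + 0.1983² + 0.0289² + 0.0702² = 0.103877 + 0.000154 + 0.135277 + 0.039323 + 0.000835 + 0.004928 = 0.284394
O = 0.131787 / √(0.261739 × 0.284394) = 0.131787 / 0.2728315 = 0.4830
O = 0.4830 < 0.7 → No.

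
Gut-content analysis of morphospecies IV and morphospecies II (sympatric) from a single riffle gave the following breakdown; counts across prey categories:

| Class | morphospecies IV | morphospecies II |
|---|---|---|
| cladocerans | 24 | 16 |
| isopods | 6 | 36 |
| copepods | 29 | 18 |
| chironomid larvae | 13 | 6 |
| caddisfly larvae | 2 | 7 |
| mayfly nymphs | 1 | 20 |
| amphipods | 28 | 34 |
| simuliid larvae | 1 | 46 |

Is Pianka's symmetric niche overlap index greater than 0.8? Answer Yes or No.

No

Proportions for morphospecies IV (n=104): 24/104=0.2308, 6/104=0.0577, 29/104=0.2788, 13/104=0.1250, 2/104=0.0192, 1/104=0.0096, 28/104=0.2692, 1/104=0.0096
Proportions for morphospecies II (n=183): 16/183=0.0874, 36/183=0.1967, 18/183=0.0984, 6/183=0.0328, 7/183=0.0383, 20/183=0.1093, 34/183=0.1858, 46/183=0.2514
Σ p₁ᵢp₂ᵢ = 0.020172 + 0.011350 + 0.027434 + 0.004100 + 0.000735 + 0.001049 + 0.050017 + 0.002413 = 0.117270
Σp_1ᵢ² = 0.2308² + 0.0577² + 0.2788² + 0.1250² + 0.0192² + 0.0096² + 0.2692² + 0.0096² = 0.053269 + 0.003329 + 0.077729 + 0.015625 + 0.000369 + 0.000092 + 0.072469 + 0.000092 = 0.222974
Σp_2ᵢ² = 0.0874² + 0.1967² + 0.0984² + 0.0328² + 0.0383² + 0.1093² + 0.1858² + 0.2514² = 0.007639 + 0.038691 + 0.009683 + 0.001076 + 0.001467 + 0.011946 + 0.034522 + 0.063202 = 0.168226
O = 0.117270 / √(0.222974 × 0.168226) = 0.117270 / 0.1936750 = 0.6055
O = 0.6055 < 0.8 → No.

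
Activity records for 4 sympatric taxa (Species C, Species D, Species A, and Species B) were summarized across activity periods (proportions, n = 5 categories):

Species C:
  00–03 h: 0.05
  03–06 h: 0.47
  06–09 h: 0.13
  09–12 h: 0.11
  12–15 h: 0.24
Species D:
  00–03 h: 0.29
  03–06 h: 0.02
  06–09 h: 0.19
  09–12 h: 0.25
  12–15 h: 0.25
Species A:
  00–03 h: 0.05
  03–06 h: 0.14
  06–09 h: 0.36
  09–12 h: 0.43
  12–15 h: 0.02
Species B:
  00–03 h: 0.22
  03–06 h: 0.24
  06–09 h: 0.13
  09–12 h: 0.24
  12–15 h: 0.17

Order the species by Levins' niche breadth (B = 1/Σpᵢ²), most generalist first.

Species B > Species D > Species C > Species A

Σp_Cᵢ² = 0.05² + 0.47² + 0.13² + 0.11² + 0.24² = 0.0025 + 0.2209 + 0.0169 + 0.0121 + 0.0576 = 0.3100
B_C = 1 / 0.3100 = 3.2258
Σp_Dᵢ² = 0.29² + 0.02² + 0.19² + 0.25² + 0.25² = 0.0841 + 0.0004 + 0.0361 + 0.0625 + 0.0625 = 0.2456
B_D = 1 / 0.2456 = 4.0717
Σp_Aᵢ² = 0.05² + 0.14² + 0.36² + 0.43² + 0.02² = 0.0025 + 0.0196 + 0.1296 + 0.1849 + 0.0004 = 0.3370
B_A = 1 / 0.3370 = 2.9674
Σp_Bᵢ² = 0.22² + 0.24² + 0.13² + 0.24² + 0.17² = 0.0484 + 0.0576 + 0.0169 + 0.0576 + 0.0289 = 0.2094
B_B = 1 / 0.2094 = 4.7755
Ranking by B (broadest → narrowest): Species B (4.78) > Species D (4.07) > Species C (3.23) > Species A (2.97)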